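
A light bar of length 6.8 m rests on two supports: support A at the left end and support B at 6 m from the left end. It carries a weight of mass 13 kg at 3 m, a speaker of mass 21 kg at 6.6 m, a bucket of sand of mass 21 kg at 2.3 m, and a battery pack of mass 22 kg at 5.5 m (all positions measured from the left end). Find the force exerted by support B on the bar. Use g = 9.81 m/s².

R_B ≈ 567 N

Sum moments about support A (its reaction then has zero moment arm).
Weight: 13 × 9.81 = 127.5 N down at 3 m → arm 3 m, τ = 127.5 × 3 = 382.5 N·m clockwise.
Speaker: 21 × 9.81 = 206 N down at 6.6 m → arm 6.6 m, τ = 206 × 6.6 = 1360 N·m clockwise.
Bucket of sand: 21 × 9.81 = 206 N down at 2.3 m → arm 2.3 m, τ = 206 × 2.3 = 473.8 N·m clockwise.
Battery pack: 22 × 9.81 = 215.8 N down at 5.5 m → arm 5.5 m, τ = 215.8 × 5.5 = 1187 N·m clockwise.
Net load moment about support A = 3403 N·m clockwise.
Reaction R at support B is upward at 6 m, arm 6 m → moment R × 6 counterclockwise.
Setting net torque to zero: R × 6 = 3403 → R = 567 N.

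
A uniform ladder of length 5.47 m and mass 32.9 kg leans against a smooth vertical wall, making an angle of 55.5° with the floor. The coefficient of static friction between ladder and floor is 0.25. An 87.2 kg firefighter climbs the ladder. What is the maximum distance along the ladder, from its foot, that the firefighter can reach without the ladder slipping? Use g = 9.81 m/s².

About the foot of the ladder:
Ladder weight 32.9×9.81 = 322.7 N acts at 2.735 m along the ladder; its horizontal arm is 2.735·cos55.5° = 1.549 m → τ = 499.9 N·m clockwise.
Firefighter weight 87.2×9.81 = 855.4 N at distance d → arm d·cos55.5° → τ = 855.4·d·0.5664 clockwise.
Wall normal N at the top has arm L sinθ = 4.508 m counterclockwise, so Στ = 0 gives N·4.508 = 499.9 + 484.5·d.
ΣFy = 0 ⇒ N_floor = 1178 N, so the maximum friction is μ_s·N_floor = 0.25×1178 = 294.5 N. ΣFx = 0 ⇒ N_wall = f, so at the slipping point N = 294.5 N.
Substituting: 294.5×4.508 = 499.9 + 484.5·d ⇒ d = (1328 − 499.9) / 484.5 = 1.71 m.

d ≈ 1.71 m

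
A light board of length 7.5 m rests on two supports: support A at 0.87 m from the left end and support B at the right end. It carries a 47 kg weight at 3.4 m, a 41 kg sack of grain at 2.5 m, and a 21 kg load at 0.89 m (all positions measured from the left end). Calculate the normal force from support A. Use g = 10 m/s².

R_A ≈ 809 N

Sum moments about support B (its reaction then has zero moment arm).
Weight: 47 × 10 = 470 N down at 3.4 m → arm 4.1 m, τ = 470 × 4.1 = 1927 N·m counterclockwise.
Sack of grain: 41 × 10 = 410 N down at 2.5 m → arm 5 m, τ = 410 × 5 = 2050 N·m counterclockwise.
Load: 21 × 10 = 210 N down at 0.89 m → arm 6.61 m, τ = 210 × 6.61 = 1388 N·m counterclockwise.
Net load moment about support B = 5365 N·m counterclockwise.
Reaction R at support A is upward at 0.87 m, arm 6.63 m → moment R × 6.63 clockwise.
Στ = 0 ⇒ R × 6.63 = 5365 ⇒ R = 809 N.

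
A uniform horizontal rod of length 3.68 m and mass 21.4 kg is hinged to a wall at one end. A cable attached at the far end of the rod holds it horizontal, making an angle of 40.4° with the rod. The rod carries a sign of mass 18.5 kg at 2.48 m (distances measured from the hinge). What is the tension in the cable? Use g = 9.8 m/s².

T ≈ 350 N

Take moments about the hinge.
Beam weight: 21.4 × 9.8 = 209.7 N down at 1.84 m → arm 1.84 m, τ = 209.7 × 1.84 = 385.8 N·m clockwise.
Sign: 18.5 × 9.8 = 181.3 N down at 2.48 m → arm 2.48 m, τ = 181.3 × 2.48 = 449.6 N·m clockwise.
Total clockwise load moment = 835.4 N·m.
The cable tension T acts at 3.68 m; only its component perpendicular to the rod, T sinθ, produces torque. sin 40.4° = 0.6481.
Setting net torque to zero: T × 3.68 × 0.6481 = 835.4 → T = 835.4 / 2.385 = 350 N.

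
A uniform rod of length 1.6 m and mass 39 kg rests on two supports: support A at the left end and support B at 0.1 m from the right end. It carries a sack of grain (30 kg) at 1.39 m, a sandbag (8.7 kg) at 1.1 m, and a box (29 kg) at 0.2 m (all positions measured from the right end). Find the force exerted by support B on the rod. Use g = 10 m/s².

R_B ≈ 550 N

Sum moments about support A (its reaction then has zero moment arm).
Beam weight: 39 × 10 = 390 N down at 0.8 m → arm 0.8 m, τ = 390 × 0.8 = 312 N·m clockwise.
Sack of grain: 30 × 10 = 300 N down at 1.39 m → arm 0.21 m, τ = 300 × 0.21 = 63 N·m clockwise.
Sandbag: 8.7 × 10 = 87 N down at 1.1 m → arm 0.5 m, τ = 87 × 0.5 = 43.5 N·m clockwise.
Box: 29 × 10 = 290 N down at 0.2 m → arm 1.4 m, τ = 290 × 1.4 = 406 N·m clockwise.
Net load moment about support A = 824.5 N·m clockwise.
Reaction R at support B is upward at 0.1 m, arm 1.5 m → moment R × 1.5 counterclockwise.
Setting net torque to zero: R × 1.5 = 824.5 → R = 550 N.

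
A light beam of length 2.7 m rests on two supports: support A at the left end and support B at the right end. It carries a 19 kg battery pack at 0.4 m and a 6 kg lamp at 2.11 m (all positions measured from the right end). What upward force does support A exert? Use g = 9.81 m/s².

R_A ≈ 73.6 N

Choose support B as the axis so its reaction then has zero moment arm.
Battery pack: 19 × 9.81 = 186.4 N down at 0.4 m → arm 0.4 m, τ = 186.4 × 0.4 = 74.56 N·m counterclockwise.
Lamp: 6 × 9.81 = 58.86 N down at 2.11 m → arm 2.11 m, τ = 58.86 × 2.11 = 124.2 N·m counterclockwise.
Net load moment about support B = 198.8 N·m counterclockwise.
Reaction R at support A is upward at 2.7 m, arm 2.7 m → moment R × 2.7 clockwise.
For rotational equilibrium, R × 2.7 = 198.8, so R = 73.6 N.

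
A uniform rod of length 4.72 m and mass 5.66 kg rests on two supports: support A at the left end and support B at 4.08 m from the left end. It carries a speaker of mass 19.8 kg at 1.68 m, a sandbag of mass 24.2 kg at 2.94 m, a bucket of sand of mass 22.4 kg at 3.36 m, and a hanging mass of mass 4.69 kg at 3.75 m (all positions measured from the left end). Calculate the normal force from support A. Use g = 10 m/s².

R_A ≈ 251 N

Sum moments about support B (its reaction then has zero moment arm).
Beam weight: 5.66 × 10 = 56.6 N down at 2.36 m → arm 1.72 m, τ = 56.6 × 1.72 = 97.35 N·m counterclockwise.
Speaker: 19.8 × 10 = 198 N down at 1.68 m → arm 2.4 m, τ = 198 × 2.4 = 475.2 N·m counterclockwise.
Sandbag: 24.2 × 10 = 242 N down at 2.94 m → arm 1.14 m, τ = 242 × 1.14 = 275.9 N·m counterclockwise.
Bucket of sand: 22.4 × 10 = 224 N down at 3.36 m → arm 0.72 m, τ = 224 × 0.72 = 161.3 N·m counterclockwise.
Hanging mass: 4.69 × 10 = 46.9 N down at 3.75 m → arm 0.33 m, τ = 46.9 × 0.33 = 15.48 N·m counterclockwise.
Net load moment about support B = 1025 N·m counterclockwise.
Reaction R at support A is upward at 0 m, arm 4.08 m → moment R × 4.08 clockwise.
Balancing moments: R × 4.08 = 1025, giving R = 251 N.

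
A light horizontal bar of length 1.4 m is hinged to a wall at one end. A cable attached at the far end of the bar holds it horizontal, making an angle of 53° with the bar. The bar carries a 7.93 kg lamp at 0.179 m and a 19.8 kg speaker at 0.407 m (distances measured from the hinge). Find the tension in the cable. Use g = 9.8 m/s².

Taking torques about the hinge:
Lamp: 7.93 × 9.8 = 77.71 N down at 0.179 m → arm 0.179 m, τ = 77.71 × 0.179 = 13.91 N·m clockwise.
Speaker: 19.8 × 9.8 = 194 N down at 0.407 m → arm 0.407 m, τ = 194 × 0.407 = 78.96 N·m clockwise.
Total clockwise load moment = 92.87 N·m.
The cable tension T acts at 1.4 m; only its component perpendicular to the bar, T sinθ, produces torque. sin 53° = 0.7986.
Setting net torque to zero: T × 1.4 × 0.7986 = 92.87 → T = 92.87 / 1.118 = 83.1 N.

T ≈ 83.1 N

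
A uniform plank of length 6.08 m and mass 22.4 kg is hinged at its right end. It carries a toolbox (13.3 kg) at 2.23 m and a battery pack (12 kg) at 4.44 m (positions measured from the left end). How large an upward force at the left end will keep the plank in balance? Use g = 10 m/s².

F ≈ 229 N

Choose the right end as the axis so the unknown pivot reaction has zero arm there.
Beam weight: 22.4 × 10 = 224 N down at 3.04 m → arm 3.04 m, τ = 224 × 3.04 = 681 N·m counterclockwise.
Toolbox: 13.3 × 10 = 133 N down at 2.23 m → arm 3.85 m, τ = 133 × 3.85 = 512.1 N·m counterclockwise.
Battery pack: 12 × 10 = 120 N down at 4.44 m → arm 1.64 m, τ = 120 × 1.64 = 196.8 N·m counterclockwise.
Net moment of the loads = 1390 N·m counterclockwise.
The upward force F acts at the left end, arm 6.08 m, giving F × 6.08 clockwise.
Balancing moments: F × 6.08 = 1390, giving F = 1390 / 6.08 = 229 N.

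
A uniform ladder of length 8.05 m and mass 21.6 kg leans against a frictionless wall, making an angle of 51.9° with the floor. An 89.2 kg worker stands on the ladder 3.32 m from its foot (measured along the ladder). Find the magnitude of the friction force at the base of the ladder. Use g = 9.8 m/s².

Take moments about the foot of the ladder.
Ladder weight 21.6×9.8 = 211.7 N acts at 4.025 m along the ladder; its horizontal arm is 4.025·cos51.9° = 2.484 m → τ = 525.9 N·m clockwise.
Worker: 89.2×9.8 = 874.2 N at 3.32 m → arm 2.049 m → τ = 1791 N·m clockwise.
Wall normal N acts horizontally at the top; its moment arm is the height L sinθ = 8.05·sin51.9° = 6.335 m, counterclockwise.
Balancing moments: N × 6.335 = 2317, giving N = 366 N.
ΣFx = 0: friction at the foot balances the wall's push, so f = N_wall = 366 N.

f ≈ 366 N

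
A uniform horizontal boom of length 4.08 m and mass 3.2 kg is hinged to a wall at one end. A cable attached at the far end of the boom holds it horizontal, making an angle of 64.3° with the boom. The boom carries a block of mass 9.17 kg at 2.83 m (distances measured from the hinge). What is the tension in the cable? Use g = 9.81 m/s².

About the hinge:
Beam weight: 3.2 × 9.81 = 31.39 N down at 2.04 m → arm 2.04 m, τ = 31.39 × 2.04 = 64.04 N·m clockwise.
Block: 9.17 × 9.81 = 89.96 N down at 2.83 m → arm 2.83 m, τ = 89.96 × 2.83 = 254.6 N·m clockwise.
Total clockwise load moment = 318.6 N·m.
The cable tension T acts at 4.08 m; only its component perpendicular to the boom, T sinθ, produces torque. sin 64.3° = 0.9011.
Στ = 0 ⇒ T × 4.08 × 0.9011 = 318.6 ⇒ T = 318.6 / 3.676 = 86.7 N.

T ≈ 86.7 N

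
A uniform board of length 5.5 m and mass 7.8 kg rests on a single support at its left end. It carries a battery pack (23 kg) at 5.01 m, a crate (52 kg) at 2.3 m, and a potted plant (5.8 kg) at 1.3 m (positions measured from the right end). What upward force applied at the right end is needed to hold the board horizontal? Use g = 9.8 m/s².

Sum moments about the left end (the unknown pivot reaction has zero arm there).
Beam weight: 7.8 × 9.8 = 76.44 N down at 2.75 m → arm 2.75 m, τ = 76.44 × 2.75 = 210.2 N·m clockwise.
Battery pack: 23 × 9.8 = 225.4 N down at 5.01 m → arm 0.49 m, τ = 225.4 × 0.49 = 110.4 N·m clockwise.
Crate: 52 × 9.8 = 509.6 N down at 2.3 m → arm 3.2 m, τ = 509.6 × 3.2 = 1631 N·m clockwise.
Potted plant: 5.8 × 9.8 = 56.84 N down at 1.3 m → arm 4.2 m, τ = 56.84 × 4.2 = 238.7 N·m clockwise.
Net moment of the loads = 2190 N·m clockwise.
The upward force F acts at the right end, arm 5.5 m, giving F × 5.5 counterclockwise.
Setting net torque to zero: F × 5.5 = 2190 → F = 2190 / 5.5 = 398 N.

F ≈ 398 N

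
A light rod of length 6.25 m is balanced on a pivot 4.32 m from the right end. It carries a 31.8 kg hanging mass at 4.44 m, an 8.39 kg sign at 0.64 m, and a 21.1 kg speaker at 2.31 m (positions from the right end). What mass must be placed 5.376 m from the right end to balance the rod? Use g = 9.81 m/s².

m ≈ 65.8 kg

Choose the pivot (at 4.32 m from the right end) as the axis so the support reaction has zero arm there.
Hanging mass: 31.8 × 9.81 = 312 N down at 4.44 m → arm 0.12 m, τ = 312 × 0.12 = 37.44 N·m counterclockwise.
Sign: 8.39 × 9.81 = 82.31 N down at 0.64 m → arm 3.68 m, τ = 82.31 × 3.68 = 302.9 N·m clockwise.
Speaker: 21.1 × 9.81 = 207 N down at 2.31 m → arm 2.01 m, τ = 207 × 2.01 = 416.1 N·m clockwise.
Net moment of known loads = 681.6 N·m clockwise.
An unknown mass m at 5.376 m has arm 1.056 m; its moment is m·g·1.056 counterclockwise.
Setting net torque to zero: m × 9.81 × 1.056 = 681.6 → m = 681.6 / (9.81 × 1.056) = 65.8 kg.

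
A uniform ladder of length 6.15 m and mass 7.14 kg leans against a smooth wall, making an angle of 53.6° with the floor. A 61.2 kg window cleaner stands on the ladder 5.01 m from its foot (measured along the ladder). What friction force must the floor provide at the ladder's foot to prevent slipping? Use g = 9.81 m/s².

Choose the foot of the ladder as the axis so the floor normal and friction both act there and drop out.
Ladder weight 7.14×9.81 = 70.04 N acts at 3.075 m along the ladder; its horizontal arm is 3.075·cos53.6° = 1.825 m → τ = 127.8 N·m clockwise.
Window cleaner: 61.2×9.81 = 600.4 N at 5.01 m → arm 2.973 m → τ = 1785 N·m clockwise.
Wall normal N acts horizontally at the top; its moment arm is the height L sinθ = 6.15·sin53.6° = 4.95 m, counterclockwise.
Στ = 0 ⇒ N × 4.95 = 1913 ⇒ N = 386 N.
ΣFx = 0: friction at the foot balances the wall's push, so f = N_wall = 386 N.

f ≈ 386 N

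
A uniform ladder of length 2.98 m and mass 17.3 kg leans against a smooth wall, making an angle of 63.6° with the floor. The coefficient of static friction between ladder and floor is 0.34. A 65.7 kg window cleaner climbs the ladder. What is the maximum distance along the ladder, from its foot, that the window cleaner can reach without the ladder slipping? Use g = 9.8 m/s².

d ≈ 2.19 m

Sum moments about the foot of the ladder (the floor normal and friction both act there and drop out).
Ladder weight 17.3×9.8 = 169.5 N acts at 1.49 m along the ladder; its horizontal arm is 1.49·cos63.6° = 0.6625 m → τ = 112.3 N·m clockwise.
Window cleaner weight 65.7×9.8 = 643.9 N at distance d → arm d·cos63.6° → τ = 643.9·d·0.4446 clockwise.
Wall normal N at the top has arm L sinθ = 2.669 m counterclockwise, so Στ = 0 gives N·2.669 = 112.3 + 286.3·d.
ΣFy = 0 ⇒ N_floor = 813.4 N, so the maximum friction is μ_s·N_floor = 0.34×813.4 = 276.6 N. ΣFx = 0 ⇒ N_wall = f, so at the slipping point N = 276.6 N.
Substituting: 276.6×2.669 = 112.3 + 286.3·d ⇒ d = (738.2 − 112.3) / 286.3 = 2.19 m.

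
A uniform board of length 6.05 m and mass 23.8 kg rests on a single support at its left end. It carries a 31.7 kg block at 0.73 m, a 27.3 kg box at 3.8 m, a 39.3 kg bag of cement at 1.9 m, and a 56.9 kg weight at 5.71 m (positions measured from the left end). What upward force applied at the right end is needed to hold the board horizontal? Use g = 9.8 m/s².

F ≈ 969 N

Taking torques about the left end:
Beam weight: 23.8 × 9.8 = 233.2 N down at 3.025 m → arm 3.025 m, τ = 233.2 × 3.025 = 705.4 N·m clockwise.
Block: 31.7 × 9.8 = 310.7 N down at 0.73 m → arm 0.73 m, τ = 310.7 × 0.73 = 226.8 N·m clockwise.
Box: 27.3 × 9.8 = 267.5 N down at 3.8 m → arm 3.8 m, τ = 267.5 × 3.8 = 1016 N·m clockwise.
Bag of cement: 39.3 × 9.8 = 385.1 N down at 1.9 m → arm 1.9 m, τ = 385.1 × 1.9 = 731.7 N·m clockwise.
Weight: 56.9 × 9.8 = 557.6 N down at 5.71 m → arm 5.71 m, τ = 557.6 × 5.71 = 3184 N·m clockwise.
Net moment of the loads = 5864 N·m clockwise.
The upward force F acts at the right end, arm 6.05 m, giving F × 6.05 counterclockwise.
Setting net torque to zero: F × 6.05 = 5864 → F = 5864 / 6.05 = 969 N.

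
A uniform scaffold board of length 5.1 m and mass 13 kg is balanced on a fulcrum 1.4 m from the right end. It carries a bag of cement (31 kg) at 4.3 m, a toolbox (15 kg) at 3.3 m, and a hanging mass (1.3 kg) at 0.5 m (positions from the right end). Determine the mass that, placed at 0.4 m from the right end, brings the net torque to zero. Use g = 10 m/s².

m ≈ 132 kg

Sum moments about the fulcrum (at 1.4 m from the right end) (the support reaction has zero arm there).
Beam weight: 13 × 10 = 130 N down at 2.55 m → arm 1.15 m, τ = 130 × 1.15 = 149.5 N·m counterclockwise.
Bag of cement: 31 × 10 = 310 N down at 4.3 m → arm 2.9 m, τ = 310 × 2.9 = 899 N·m counterclockwise.
Toolbox: 15 × 10 = 150 N down at 3.3 m → arm 1.9 m, τ = 150 × 1.9 = 285 N·m counterclockwise.
Hanging mass: 1.3 × 10 = 13 N down at 0.5 m → arm 0.9 m, τ = 13 × 0.9 = 11.7 N·m clockwise.
Net moment of known loads = 1322 N·m counterclockwise.
An unknown mass m at 0.4 m has arm 1 m; its moment is m·g·1 clockwise.
Στ = 0 ⇒ m × 10 × 1 = 1322 ⇒ m = 1322 / (10 × 1) = 132 kg.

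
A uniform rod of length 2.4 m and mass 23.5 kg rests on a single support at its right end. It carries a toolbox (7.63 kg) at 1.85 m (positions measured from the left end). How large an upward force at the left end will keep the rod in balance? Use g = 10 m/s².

F ≈ 135 N

Take moments about the right end.
Beam weight: 23.5 × 10 = 235 N down at 1.2 m → arm 1.2 m, τ = 235 × 1.2 = 282 N·m counterclockwise.
Toolbox: 7.63 × 10 = 76.3 N down at 1.85 m → arm 0.55 m, τ = 76.3 × 0.55 = 41.97 N·m counterclockwise.
Net moment of the loads = 324 N·m counterclockwise.
The upward force F acts at the left end, arm 2.4 m, giving F × 2.4 clockwise.
For rotational equilibrium, F × 2.4 = 324, so F = 324 / 2.4 = 135 N.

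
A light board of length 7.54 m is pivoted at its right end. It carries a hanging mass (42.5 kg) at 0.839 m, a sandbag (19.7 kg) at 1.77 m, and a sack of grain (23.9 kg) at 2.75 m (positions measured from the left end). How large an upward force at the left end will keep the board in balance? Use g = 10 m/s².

About the right end:
Hanging mass: 42.5 × 10 = 425 N down at 0.839 m → arm 6.701 m, τ = 425 × 6.701 = 2848 N·m counterclockwise.
Sandbag: 19.7 × 10 = 197 N down at 1.77 m → arm 5.77 m, τ = 197 × 5.77 = 1137 N·m counterclockwise.
Sack of grain: 23.9 × 10 = 239 N down at 2.75 m → arm 4.79 m, τ = 239 × 4.79 = 1145 N·m counterclockwise.
Net moment of the loads = 5130 N·m counterclockwise.
The upward force F acts at the left end, arm 7.54 m, giving F × 7.54 clockwise.
For rotational equilibrium, F × 7.54 = 5130, so F = 5130 / 7.54 = 680 N.

F ≈ 680 N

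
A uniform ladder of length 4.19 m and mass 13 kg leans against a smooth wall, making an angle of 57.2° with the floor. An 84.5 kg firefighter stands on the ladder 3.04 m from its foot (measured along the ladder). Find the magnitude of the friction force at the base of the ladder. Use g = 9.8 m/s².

Taking torques about the foot of the ladder:
Ladder weight 13×9.8 = 127.4 N acts at 2.095 m along the ladder; its horizontal arm is 2.095·cos57.2° = 1.135 m → τ = 144.6 N·m clockwise.
Firefighter: 84.5×9.8 = 828.1 N at 3.04 m → arm 1.647 m → τ = 1364 N·m clockwise.
Wall normal N acts horizontally at the top; its moment arm is the height L sinθ = 4.19·sin57.2° = 3.522 m, counterclockwise.
For rotational equilibrium, N × 3.522 = 1509, so N = 428 N.
ΣFx = 0: friction at the foot balances the wall's push, so f = N_wall = 428 N.

f ≈ 428 N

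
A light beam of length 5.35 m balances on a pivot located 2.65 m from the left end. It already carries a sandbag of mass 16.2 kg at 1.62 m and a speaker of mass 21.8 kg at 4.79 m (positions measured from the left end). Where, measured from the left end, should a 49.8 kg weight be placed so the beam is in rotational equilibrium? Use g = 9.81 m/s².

Take moments about the pivot (at 2.65 m from the left end).
Sandbag: 16.2 × 9.81 = 158.9 N down at 1.62 m → arm 1.03 m, τ = 158.9 × 1.03 = 163.7 N·m counterclockwise.
Speaker: 21.8 × 9.81 = 213.9 N down at 4.79 m → arm 2.14 m, τ = 213.9 × 2.14 = 457.7 N·m clockwise.
Net moment of existing loads = 294 N·m clockwise.
The weight weighs 49.8 × 9.81 = 488.5 N and must supply an equal counterclockwise moment, so its lever arm about the pivot is 294 / 488.5 = 0.602 m.
That puts it at 2.65 − 0.602 = 2.05 m from the left end.

x ≈ 2.05 m from the left end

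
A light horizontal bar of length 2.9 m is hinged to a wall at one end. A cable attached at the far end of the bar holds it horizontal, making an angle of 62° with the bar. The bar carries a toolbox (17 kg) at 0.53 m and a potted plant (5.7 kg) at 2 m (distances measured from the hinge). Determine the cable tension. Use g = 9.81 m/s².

Choose the hinge as the axis so the unknown hinge reaction has zero arm there.
Toolbox: 17 × 9.81 = 166.8 N down at 0.53 m → arm 0.53 m, τ = 166.8 × 0.53 = 88.4 N·m clockwise.
Potted plant: 5.7 × 9.81 = 55.92 N down at 2 m → arm 2 m, τ = 55.92 × 2 = 111.8 N·m clockwise.
Total clockwise load moment = 200.2 N·m.
The cable tension T acts at 2.9 m; only its component perpendicular to the bar, T sinθ, produces torque. sin 62° = 0.8829.
Setting net torque to zero: T × 2.9 × 0.8829 = 200.2 → T = 200.2 / 2.56 = 78.2 N.

T ≈ 78.2 N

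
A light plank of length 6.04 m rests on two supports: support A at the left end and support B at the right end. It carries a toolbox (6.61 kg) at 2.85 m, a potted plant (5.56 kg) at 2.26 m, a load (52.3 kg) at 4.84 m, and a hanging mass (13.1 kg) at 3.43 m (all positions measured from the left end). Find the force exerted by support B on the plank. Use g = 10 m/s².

R_B ≈ 545 N

About support A:
Toolbox: 6.61 × 10 = 66.1 N down at 2.85 m → arm 2.85 m, τ = 66.1 × 2.85 = 188.4 N·m clockwise.
Potted plant: 5.56 × 10 = 55.6 N down at 2.26 m → arm 2.26 m, τ = 55.6 × 2.26 = 125.7 N·m clockwise.
Load: 52.3 × 10 = 523 N down at 4.84 m → arm 4.84 m, τ = 523 × 4.84 = 2531 N·m clockwise.
Hanging mass: 13.1 × 10 = 131 N down at 3.43 m → arm 3.43 m, τ = 131 × 3.43 = 449.3 N·m clockwise.
Net load moment about support A = 3294 N·m clockwise.
Reaction R at support B is upward at 6.04 m, arm 6.04 m → moment R × 6.04 counterclockwise.
Setting net torque to zero: R × 6.04 = 3294 → R = 545 N.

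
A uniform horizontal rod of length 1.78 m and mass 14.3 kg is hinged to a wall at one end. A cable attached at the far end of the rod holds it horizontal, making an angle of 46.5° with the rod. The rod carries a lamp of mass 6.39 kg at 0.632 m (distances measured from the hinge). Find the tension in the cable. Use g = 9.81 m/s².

T ≈ 127 N

Taking torques about the hinge:
Beam weight: 14.3 × 9.81 = 140.3 N down at 0.89 m → arm 0.89 m, τ = 140.3 × 0.89 = 124.9 N·m clockwise.
Lamp: 6.39 × 9.81 = 62.69 N down at 0.632 m → arm 0.632 m, τ = 62.69 × 0.632 = 39.62 N·m clockwise.
Total clockwise load moment = 164.5 N·m.
The cable tension T acts at 1.78 m; only its component perpendicular to the rod, T sinθ, produces torque. sin 46.5° = 0.7254.
Balancing moments: T × 1.78 × 0.7254 = 164.5, giving T = 164.5 / 1.291 = 127 N.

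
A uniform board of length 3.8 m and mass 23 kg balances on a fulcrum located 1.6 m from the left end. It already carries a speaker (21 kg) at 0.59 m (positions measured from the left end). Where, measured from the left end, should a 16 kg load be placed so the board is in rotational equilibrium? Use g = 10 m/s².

Sum moments about the fulcrum (at 1.6 m from the left end) (the support reaction has zero arm there).
Beam weight: 23 × 10 = 230 N down at 1.9 m → arm 0.3 m, τ = 230 × 0.3 = 69 N·m clockwise.
Speaker: 21 × 10 = 210 N down at 0.59 m → arm 1.01 m, τ = 210 × 1.01 = 212.1 N·m counterclockwise.
Net moment of existing loads = 143.1 N·m counterclockwise.
The load weighs 16 × 10 = 160 N and must supply an equal clockwise moment, so its lever arm about the fulcrum is 143.1 / 160 = 0.894 m.
That puts it at 1.6 + 0.894 = 2.49 m from the left end.

x ≈ 2.49 m from the left end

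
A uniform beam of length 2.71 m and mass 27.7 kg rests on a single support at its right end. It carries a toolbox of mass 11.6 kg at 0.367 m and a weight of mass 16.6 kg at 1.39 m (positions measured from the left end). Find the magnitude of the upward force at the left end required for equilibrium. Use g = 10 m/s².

Taking torques about the right end:
Beam weight: 27.7 × 10 = 277 N down at 1.355 m → arm 1.355 m, τ = 277 × 1.355 = 375.3 N·m counterclockwise.
Toolbox: 11.6 × 10 = 116 N down at 0.367 m → arm 2.343 m, τ = 116 × 2.343 = 271.8 N·m counterclockwise.
Weight: 16.6 × 10 = 166 N down at 1.39 m → arm 1.32 m, τ = 166 × 1.32 = 219.1 N·m counterclockwise.
Net moment of the loads = 866.2 N·m counterclockwise.
The upward force F acts at the left end, arm 2.71 m, giving F × 2.71 clockwise.
Στ = 0 ⇒ F × 2.71 = 866.2 ⇒ F = 866.2 / 2.71 = 320 N.

F ≈ 320 N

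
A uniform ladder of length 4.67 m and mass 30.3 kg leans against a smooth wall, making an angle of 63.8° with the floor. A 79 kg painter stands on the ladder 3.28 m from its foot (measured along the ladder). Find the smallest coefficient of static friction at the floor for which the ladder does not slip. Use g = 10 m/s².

Choose the foot of the ladder as the axis so the floor normal and friction both act there and drop out.
Ladder weight 30.3×10 = 303 N acts at 2.335 m along the ladder; its horizontal arm is 2.335·cos63.8° = 1.031 m → τ = 312.4 N·m clockwise.
Painter: 79×10 = 790 N at 3.28 m → arm 1.448 m → τ = 1144 N·m clockwise.
Wall normal N acts horizontally at the top; its moment arm is the height L sinθ = 4.67·sin63.8° = 4.19 m, counterclockwise.
Setting net torque to zero: N × 4.19 = 1456 → N = 347.5 N.
ΣFx = 0 ⇒ f = N_wall = 347.5 N. ΣFy = 0 ⇒ N_floor = 1093 N.
μ_min = f / N_floor = 347.5 / 1093 = 0.318.

μ_min ≈ 0.318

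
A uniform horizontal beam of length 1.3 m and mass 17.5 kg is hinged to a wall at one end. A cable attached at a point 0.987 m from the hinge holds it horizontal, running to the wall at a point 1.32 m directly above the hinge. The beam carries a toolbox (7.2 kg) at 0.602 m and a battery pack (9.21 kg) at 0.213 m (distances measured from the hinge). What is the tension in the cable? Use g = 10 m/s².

T ≈ 224 N

About the hinge:
Beam weight: 17.5 × 10 = 175 N down at 0.65 m → arm 0.65 m, τ = 175 × 0.65 = 113.8 N·m clockwise.
Toolbox: 7.2 × 10 = 72 N down at 0.602 m → arm 0.602 m, τ = 72 × 0.602 = 43.34 N·m clockwise.
Battery pack: 9.21 × 10 = 92.1 N down at 0.213 m → arm 0.213 m, τ = 92.1 × 0.213 = 19.62 N·m clockwise.
Total clockwise load moment = 176.8 N·m.
The cable tension T acts at 0.987 m; only its component perpendicular to the beam, T sinθ, produces torque. sinθ = h/√(h²+d²) = 1.32/√(1.32²+0.987²) = 0.8009.
Balancing moments: T × 0.987 × 0.8009 = 176.8, giving T = 176.8 / 0.7905 = 224 N.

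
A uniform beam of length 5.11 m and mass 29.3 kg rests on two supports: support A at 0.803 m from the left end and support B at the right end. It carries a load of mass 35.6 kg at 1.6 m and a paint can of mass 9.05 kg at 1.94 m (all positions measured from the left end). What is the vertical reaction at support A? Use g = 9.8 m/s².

Choose support B as the axis so its reaction then has zero moment arm.
Beam weight: 29.3 × 9.8 = 287.1 N down at 2.555 m → arm 2.555 m, τ = 287.1 × 2.555 = 733.5 N·m counterclockwise.
Load: 35.6 × 9.8 = 348.9 N down at 1.6 m → arm 3.51 m, τ = 348.9 × 3.51 = 1225 N·m counterclockwise.
Paint can: 9.05 × 9.8 = 88.69 N down at 1.94 m → arm 3.17 m, τ = 88.69 × 3.17 = 281.1 N·m counterclockwise.
Net load moment about support B = 2240 N·m counterclockwise.
Reaction R at support A is upward at 0.803 m, arm 4.307 m → moment R × 4.307 clockwise.
Setting net torque to zero: R × 4.307 = 2240 → R = 520 N.

R_A ≈ 520 N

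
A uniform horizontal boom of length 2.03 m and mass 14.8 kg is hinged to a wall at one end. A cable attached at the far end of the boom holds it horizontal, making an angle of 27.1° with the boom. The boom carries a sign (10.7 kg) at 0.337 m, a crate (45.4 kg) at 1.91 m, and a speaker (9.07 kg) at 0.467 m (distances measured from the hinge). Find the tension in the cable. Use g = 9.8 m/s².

T ≈ 1160 N

Take moments about the hinge.
Beam weight: 14.8 × 9.8 = 145 N down at 1.015 m → arm 1.015 m, τ = 145 × 1.015 = 147.2 N·m clockwise.
Sign: 10.7 × 9.8 = 104.9 N down at 0.337 m → arm 0.337 m, τ = 104.9 × 0.337 = 35.35 N·m clockwise.
Crate: 45.4 × 9.8 = 444.9 N down at 1.91 m → arm 1.91 m, τ = 444.9 × 1.91 = 849.8 N·m clockwise.
Speaker: 9.07 × 9.8 = 88.89 N down at 0.467 m → arm 0.467 m, τ = 88.89 × 0.467 = 41.51 N·m clockwise.
Total clockwise load moment = 1074 N·m.
The cable tension T acts at 2.03 m; only its component perpendicular to the boom, T sinθ, produces torque. sin 27.1° = 0.4555.
For rotational equilibrium, T × 2.03 × 0.4555 = 1074, so T = 1074 / 0.9247 = 1160 N.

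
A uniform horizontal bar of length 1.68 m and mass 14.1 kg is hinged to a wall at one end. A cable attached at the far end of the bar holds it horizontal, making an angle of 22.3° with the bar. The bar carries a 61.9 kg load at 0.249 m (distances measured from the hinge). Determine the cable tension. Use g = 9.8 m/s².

Take moments about the hinge.
Beam weight: 14.1 × 9.8 = 138.2 N down at 0.84 m → arm 0.84 m, τ = 138.2 × 0.84 = 116.1 N·m clockwise.
Load: 61.9 × 9.8 = 606.6 N down at 0.249 m → arm 0.249 m, τ = 606.6 × 0.249 = 151 N·m clockwise.
Total clockwise load moment = 267.1 N·m.
The cable tension T acts at 1.68 m; only its component perpendicular to the bar, T sinθ, produces torque. sin 22.3° = 0.3795.
Setting net torque to zero: T × 1.68 × 0.3795 = 267.1 → T = 267.1 / 0.6376 = 419 N.

T ≈ 419 N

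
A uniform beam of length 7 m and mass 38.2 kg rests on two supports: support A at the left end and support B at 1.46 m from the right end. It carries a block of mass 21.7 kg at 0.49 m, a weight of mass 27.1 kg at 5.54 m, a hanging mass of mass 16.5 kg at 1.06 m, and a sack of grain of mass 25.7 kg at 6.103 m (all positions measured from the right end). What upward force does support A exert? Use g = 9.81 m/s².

R_A ≈ 496 N

Choose support B as the axis so its reaction then has zero moment arm.
Beam weight: 38.2 × 9.81 = 374.7 N down at 3.5 m → arm 2.04 m, τ = 374.7 × 2.04 = 764.4 N·m counterclockwise.
Block: 21.7 × 9.81 = 212.9 N down at 0.49 m → arm 0.97 m, τ = 212.9 × 0.97 = 206.5 N·m clockwise.
Weight: 27.1 × 9.81 = 265.9 N down at 5.54 m → arm 4.08 m, τ = 265.9 × 4.08 = 1085 N·m counterclockwise.
Hanging mass: 16.5 × 9.81 = 161.9 N down at 1.06 m → arm 0.4 m, τ = 161.9 × 0.4 = 64.76 N·m clockwise.
Sack of grain: 25.7 × 9.81 = 252.1 N down at 6.103 m → arm 4.643 m, τ = 252.1 × 4.643 = 1171 N·m counterclockwise.
Net load moment about support B = 2749 N·m counterclockwise.
Reaction R at support A is upward at 7 m, arm 5.54 m → moment R × 5.54 clockwise.
Στ = 0 ⇒ R × 5.54 = 2749 ⇒ R = 496 N.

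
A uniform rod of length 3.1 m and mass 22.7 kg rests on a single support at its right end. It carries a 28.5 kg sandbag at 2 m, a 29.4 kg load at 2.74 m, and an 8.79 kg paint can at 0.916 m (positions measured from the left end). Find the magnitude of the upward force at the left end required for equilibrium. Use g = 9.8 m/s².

F ≈ 304 N

About the right end:
Beam weight: 22.7 × 9.8 = 222.5 N down at 1.55 m → arm 1.55 m, τ = 222.5 × 1.55 = 344.9 N·m counterclockwise.
Sandbag: 28.5 × 9.8 = 279.3 N down at 2 m → arm 1.1 m, τ = 279.3 × 1.1 = 307.2 N·m counterclockwise.
Load: 29.4 × 9.8 = 288.1 N down at 2.74 m → arm 0.36 m, τ = 288.1 × 0.36 = 103.7 N·m counterclockwise.
Paint can: 8.79 × 9.8 = 86.14 N down at 0.916 m → arm 2.184 m, τ = 86.14 × 2.184 = 188.1 N·m counterclockwise.
Net moment of the loads = 943.9 N·m counterclockwise.
The upward force F acts at the left end, arm 3.1 m, giving F × 3.1 clockwise.
Balancing moments: F × 3.1 = 943.9, giving F = 943.9 / 3.1 = 304 N.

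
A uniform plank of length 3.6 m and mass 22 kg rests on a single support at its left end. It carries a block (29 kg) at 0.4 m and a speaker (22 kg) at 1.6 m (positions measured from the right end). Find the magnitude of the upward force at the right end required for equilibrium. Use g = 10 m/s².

F ≈ 490 N

About the left end:
Beam weight: 22 × 10 = 220 N down at 1.8 m → arm 1.8 m, τ = 220 × 1.8 = 396 N·m clockwise.
Block: 29 × 10 = 290 N down at 0.4 m → arm 3.2 m, τ = 290 × 3.2 = 928 N·m clockwise.
Speaker: 22 × 10 = 220 N down at 1.6 m → arm 2 m, τ = 220 × 2 = 440 N·m clockwise.
Net moment of the loads = 1764 N·m clockwise.
The upward force F acts at the right end, arm 3.6 m, giving F × 3.6 counterclockwise.
For rotational equilibrium, F × 3.6 = 1764, so F = 1764 / 3.6 = 490 N.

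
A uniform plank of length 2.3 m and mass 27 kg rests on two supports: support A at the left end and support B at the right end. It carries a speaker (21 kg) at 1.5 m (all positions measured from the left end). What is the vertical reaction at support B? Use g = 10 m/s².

R_B ≈ 272 N

Taking torques about support A:
Beam weight: 27 × 10 = 270 N down at 1.15 m → arm 1.15 m, τ = 270 × 1.15 = 310.5 N·m clockwise.
Speaker: 21 × 10 = 210 N down at 1.5 m → arm 1.5 m, τ = 210 × 1.5 = 315 N·m clockwise.
Net load moment about support A = 625.5 N·m clockwise.
Reaction R at support B is upward at 2.3 m, arm 2.3 m → moment R × 2.3 counterclockwise.
Setting net torque to zero: R × 2.3 = 625.5 → R = 272 N.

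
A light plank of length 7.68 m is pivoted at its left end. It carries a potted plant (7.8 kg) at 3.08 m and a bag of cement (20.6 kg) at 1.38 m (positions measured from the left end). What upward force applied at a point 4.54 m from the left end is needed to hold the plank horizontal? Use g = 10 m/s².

About the left end:
Potted plant: 7.8 × 10 = 78 N down at 3.08 m → arm 3.08 m, τ = 78 × 3.08 = 240.2 N·m clockwise.
Bag of cement: 20.6 × 10 = 206 N down at 1.38 m → arm 1.38 m, τ = 206 × 1.38 = 284.3 N·m clockwise.
Net moment of the loads = 524.5 N·m clockwise.
The upward force F acts at a point 4.54 m from the left end, arm 4.54 m, giving F × 4.54 counterclockwise.
For rotational equilibrium, F × 4.54 = 524.5, so F = 524.5 / 4.54 = 116 N.

F ≈ 116 N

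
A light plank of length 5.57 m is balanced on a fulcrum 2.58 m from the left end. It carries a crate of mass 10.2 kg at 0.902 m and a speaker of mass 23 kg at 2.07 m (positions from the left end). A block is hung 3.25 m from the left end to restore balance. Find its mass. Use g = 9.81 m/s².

Sum moments about the fulcrum (at 2.58 m from the left end) (the support reaction has zero arm there).
Crate: 10.2 × 9.81 = 100.1 N down at 0.902 m → arm 1.678 m, τ = 100.1 × 1.678 = 168 N·m counterclockwise.
Speaker: 23 × 9.81 = 225.6 N down at 2.07 m → arm 0.51 m, τ = 225.6 × 0.51 = 115.1 N·m counterclockwise.
Net moment of known loads = 283.1 N·m counterclockwise.
An unknown mass m at 3.25 m has arm 0.67 m; its moment is m·g·0.67 clockwise.
Setting net torque to zero: m × 9.81 × 0.67 = 283.1 → m = 283.1 / (9.81 × 0.67) = 43.1 kg.

m ≈ 43.1 kg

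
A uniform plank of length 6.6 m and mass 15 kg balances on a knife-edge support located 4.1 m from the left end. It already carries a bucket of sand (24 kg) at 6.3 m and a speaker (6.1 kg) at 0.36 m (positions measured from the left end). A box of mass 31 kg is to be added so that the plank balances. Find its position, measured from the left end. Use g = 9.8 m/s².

About the knife-edge support (at 4.1 m from the left end):
Beam weight: 15 × 9.8 = 147 N down at 3.3 m → arm 0.8 m, τ = 147 × 0.8 = 117.6 N·m counterclockwise.
Bucket of sand: 24 × 9.8 = 235.2 N down at 6.3 m → arm 2.2 m, τ = 235.2 × 2.2 = 517.4 N·m clockwise.
Speaker: 6.1 × 9.8 = 59.78 N down at 0.36 m → arm 3.74 m, τ = 59.78 × 3.74 = 223.6 N·m counterclockwise.
Net moment of existing loads = 176.2 N·m clockwise.
The box weighs 31 × 9.8 = 303.8 N and must supply an equal counterclockwise moment, so its lever arm about the knife-edge support is 176.2 / 303.8 = 0.58 m.
That puts it at 4.1 − 0.58 = 3.52 m from the left end.

x ≈ 3.52 m from the left end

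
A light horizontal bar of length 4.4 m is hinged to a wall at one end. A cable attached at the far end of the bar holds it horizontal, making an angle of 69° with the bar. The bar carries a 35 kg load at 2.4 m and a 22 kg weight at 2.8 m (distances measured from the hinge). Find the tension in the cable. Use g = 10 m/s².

T ≈ 354 N

Take moments about the hinge.
Load: 35 × 10 = 350 N down at 2.4 m → arm 2.4 m, τ = 350 × 2.4 = 840 N·m clockwise.
Weight: 22 × 10 = 220 N down at 2.8 m → arm 2.8 m, τ = 220 × 2.8 = 616 N·m clockwise.
Total clockwise load moment = 1456 N·m.
The cable tension T acts at 4.4 m; only its component perpendicular to the bar, T sinθ, produces torque. sin 69° = 0.9336.
Στ = 0 ⇒ T × 4.4 × 0.9336 = 1456 ⇒ T = 1456 / 4.108 = 354 N.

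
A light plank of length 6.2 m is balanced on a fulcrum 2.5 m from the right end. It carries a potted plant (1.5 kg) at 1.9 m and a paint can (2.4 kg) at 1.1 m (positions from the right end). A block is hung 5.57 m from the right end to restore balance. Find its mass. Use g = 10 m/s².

Take moments about the fulcrum (at 2.5 m from the right end).
Potted plant: 1.5 × 10 = 15 N down at 1.9 m → arm 0.6 m, τ = 15 × 0.6 = 9 N·m clockwise.
Paint can: 2.4 × 10 = 24 N down at 1.1 m → arm 1.4 m, τ = 24 × 1.4 = 33.6 N·m clockwise.
Net moment of known loads = 42.6 N·m clockwise.
An unknown mass m at 5.57 m has arm 3.07 m; its moment is m·g·3.07 counterclockwise.
Στ = 0 ⇒ m × 10 × 3.07 = 42.6 ⇒ m = 42.6 / (10 × 3.07) = 1.39 kg.

m ≈ 1.39 kg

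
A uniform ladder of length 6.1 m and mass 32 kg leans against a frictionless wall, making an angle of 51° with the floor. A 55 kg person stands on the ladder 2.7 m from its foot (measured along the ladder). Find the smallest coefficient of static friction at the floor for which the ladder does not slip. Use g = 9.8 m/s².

Choose the foot of the ladder as the axis so the floor normal and friction both act there and drop out.
Ladder weight 32×9.8 = 313.6 N acts at 3.05 m along the ladder; its horizontal arm is 3.05·cos51° = 1.919 m → τ = 601.8 N·m clockwise.
Person: 55×9.8 = 539 N at 2.7 m → arm 1.699 m → τ = 915.8 N·m clockwise.
Wall normal N acts horizontally at the top; its moment arm is the height L sinθ = 6.1·sin51° = 4.741 m, counterclockwise.
Setting net torque to zero: N × 4.741 = 1518 → N = 320.2 N.
ΣFx = 0 ⇒ f = N_wall = 320.2 N. ΣFy = 0 ⇒ N_floor = 852.6 N.
μ_min = f / N_floor = 320.2 / 852.6 = 0.376.

μ_min ≈ 0.376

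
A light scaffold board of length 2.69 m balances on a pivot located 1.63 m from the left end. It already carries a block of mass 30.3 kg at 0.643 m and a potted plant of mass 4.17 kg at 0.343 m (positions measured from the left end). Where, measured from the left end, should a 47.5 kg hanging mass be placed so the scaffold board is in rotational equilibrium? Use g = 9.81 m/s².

x ≈ 2.37 m from the left end

Taking torques about the pivot (at 1.63 m from the left end):
Block: 30.3 × 9.81 = 297.2 N down at 0.643 m → arm 0.987 m, τ = 297.2 × 0.987 = 293.3 N·m counterclockwise.
Potted plant: 4.17 × 9.81 = 40.91 N down at 0.343 m → arm 1.287 m, τ = 40.91 × 1.287 = 52.65 N·m counterclockwise.
Net moment of existing loads = 345.9 N·m counterclockwise.
The hanging mass weighs 47.5 × 9.81 = 466 N and must supply an equal clockwise moment, so its lever arm about the pivot is 345.9 / 466 = 0.742 m.
That puts it at 1.63 + 0.742 = 2.37 m from the left end.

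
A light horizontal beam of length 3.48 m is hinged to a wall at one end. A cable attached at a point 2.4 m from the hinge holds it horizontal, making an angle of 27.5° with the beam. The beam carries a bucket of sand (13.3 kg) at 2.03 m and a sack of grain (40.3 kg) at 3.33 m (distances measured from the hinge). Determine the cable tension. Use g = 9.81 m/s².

T ≈ 1430 N

Choose the hinge as the axis so the unknown hinge reaction has zero arm there.
Bucket of sand: 13.3 × 9.81 = 130.5 N down at 2.03 m → arm 2.03 m, τ = 130.5 × 2.03 = 264.9 N·m clockwise.
Sack of grain: 40.3 × 9.81 = 395.3 N down at 3.33 m → arm 3.33 m, τ = 395.3 × 3.33 = 1316 N·m clockwise.
Total clockwise load moment = 1581 N·m.
The cable tension T acts at 2.4 m; only its component perpendicular to the beam, T sinθ, produces torque. sin 27.5° = 0.4617.
Balancing moments: T × 2.4 × 0.4617 = 1581, giving T = 1581 / 1.108 = 1430 N.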